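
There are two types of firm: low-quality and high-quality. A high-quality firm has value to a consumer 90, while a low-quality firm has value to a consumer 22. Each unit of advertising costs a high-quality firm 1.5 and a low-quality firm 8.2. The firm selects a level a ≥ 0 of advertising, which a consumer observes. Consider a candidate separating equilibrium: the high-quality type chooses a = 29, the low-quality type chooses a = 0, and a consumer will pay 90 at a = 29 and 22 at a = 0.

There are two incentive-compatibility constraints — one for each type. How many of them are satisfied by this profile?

2

Low-quality type: stay at 0 → 22; mimic → 90 − 8.2 × 29 = -147.8. IC holds (22 ≥ -147.8).
High-quality type: signal → 90 − 1.5 × 29 = 46.5; deviate to 0 → 22. IC holds (46.5 ≥ 22).
2 of 2 constraints hold, so this is a separating equilibrium.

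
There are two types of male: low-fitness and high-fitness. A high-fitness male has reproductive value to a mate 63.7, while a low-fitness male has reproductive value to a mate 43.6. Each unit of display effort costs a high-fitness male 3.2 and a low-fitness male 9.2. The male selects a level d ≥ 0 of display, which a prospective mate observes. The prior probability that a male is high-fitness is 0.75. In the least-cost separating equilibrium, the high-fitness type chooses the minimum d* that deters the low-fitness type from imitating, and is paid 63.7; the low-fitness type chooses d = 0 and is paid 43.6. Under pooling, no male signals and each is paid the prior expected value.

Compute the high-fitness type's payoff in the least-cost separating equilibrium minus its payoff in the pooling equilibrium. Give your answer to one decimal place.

Least-cost separating signal: d* solves 43.6 = 63.7 − 9.2·d*, so d* = (63.7 − 43.6)/9.2 ≈ 2.1848.
High-fitness type's separating payoff: 63.7 − 3.2 × d* = 63.7 − 3.2 × (63.7 − 43.6)/9.2 = 63.7 − 64.32/9.2 ≈ 56.709.
Pooling payoff: 0.75 × 63.7 + 0.25 × 43.6 = 58.675.
Difference: 56.709 − 58.675 = -1.966, i.e. -2.0 to one decimal place.
The high-fitness type would prefer the pooling outcome.

-2.0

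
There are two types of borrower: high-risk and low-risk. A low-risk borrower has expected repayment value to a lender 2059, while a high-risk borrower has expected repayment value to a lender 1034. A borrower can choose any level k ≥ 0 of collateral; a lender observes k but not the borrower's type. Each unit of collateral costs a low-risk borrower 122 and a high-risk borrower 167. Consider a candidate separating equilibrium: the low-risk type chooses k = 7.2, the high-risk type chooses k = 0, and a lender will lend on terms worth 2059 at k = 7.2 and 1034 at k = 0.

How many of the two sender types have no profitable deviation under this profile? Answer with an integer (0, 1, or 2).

High-risk type: stay at 0 → 1034; mimic → 2059 − 167 × 7.2 = 856.6. IC holds (1034 ≥ 856.6).
Low-risk type: signal → 2059 − 122 × 7.2 = 1180.6; deviate to 0 → 1034. IC holds (1180.6 ≥ 1034).
2 of 2 constraints hold, so this is a separating equilibrium.

2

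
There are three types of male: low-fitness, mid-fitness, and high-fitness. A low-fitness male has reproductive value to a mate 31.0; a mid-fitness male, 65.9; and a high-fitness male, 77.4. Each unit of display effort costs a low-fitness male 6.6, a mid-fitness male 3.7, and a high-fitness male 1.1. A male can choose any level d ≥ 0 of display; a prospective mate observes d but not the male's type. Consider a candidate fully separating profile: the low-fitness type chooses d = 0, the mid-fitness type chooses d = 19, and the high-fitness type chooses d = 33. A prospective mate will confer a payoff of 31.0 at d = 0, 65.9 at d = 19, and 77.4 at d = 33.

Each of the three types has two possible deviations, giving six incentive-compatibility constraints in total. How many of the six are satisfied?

4

High-fitness (own payoff 77.4 − 1.1×33 = 41.1): to d=0 gives 31.0 → no gain ✓; to d=19 gives 65.9 − 1.1×19 = 45 → profitable ✗.
Mid-fitness (own payoff 65.9 − 3.7×19 = -4.4): to d=0 gives 31.0 → profitable ✗; to d=33 gives 77.4 − 3.7×33 = -44.7 → no gain ✓.
Low-fitness (own payoff 31.0): to d=19 gives 65.9 − 6.6×19 = -59.5 → no gain ✓; to d=33 gives 77.4 − 6.6×33 = -140.4 → no gain ✓.
4 of the 6 constraints hold; not an equilibrium.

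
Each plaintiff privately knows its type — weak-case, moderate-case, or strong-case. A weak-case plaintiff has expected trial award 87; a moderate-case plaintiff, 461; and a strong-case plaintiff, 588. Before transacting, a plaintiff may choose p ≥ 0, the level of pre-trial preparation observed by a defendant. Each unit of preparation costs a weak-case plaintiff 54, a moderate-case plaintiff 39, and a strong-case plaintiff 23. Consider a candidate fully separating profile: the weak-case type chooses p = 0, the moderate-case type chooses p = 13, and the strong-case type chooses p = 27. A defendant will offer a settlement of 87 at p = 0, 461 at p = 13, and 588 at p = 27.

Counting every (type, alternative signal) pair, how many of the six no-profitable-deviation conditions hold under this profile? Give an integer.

3

Moderate-case (own payoff 461 − 39×13 = -46): to p=0 gives 87 → profitable ✗; to p=27 gives 588 − 39×27 = -465 → no gain ✓.
Strong-case (own payoff 588 − 23×27 = -33): to p=0 gives 87 → profitable ✗; to p=13 gives 461 − 23×13 = 162 → profitable ✗.
Weak-case (own payoff 87): to p=13 gives 461 − 54×13 = -241 → no gain ✓; to p=27 gives 588 − 54×27 = -870 → no gain ✓.
3 of the 6 constraints hold; not an equilibrium.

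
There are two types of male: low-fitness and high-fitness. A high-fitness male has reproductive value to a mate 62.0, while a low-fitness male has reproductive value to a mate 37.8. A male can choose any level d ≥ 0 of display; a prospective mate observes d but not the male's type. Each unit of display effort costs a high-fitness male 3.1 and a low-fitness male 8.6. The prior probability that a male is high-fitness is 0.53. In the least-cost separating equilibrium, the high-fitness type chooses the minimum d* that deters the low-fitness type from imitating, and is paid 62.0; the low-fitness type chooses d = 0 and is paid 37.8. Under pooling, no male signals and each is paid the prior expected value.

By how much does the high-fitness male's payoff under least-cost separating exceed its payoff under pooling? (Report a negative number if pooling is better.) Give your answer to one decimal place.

2.7

Least-cost separating signal: d* solves 37.8 = 62.0 − 8.6·d*, so d* = (62.0 − 37.8)/8.6 ≈ 2.8140.
High-fitness type's separating payoff: 62.0 − 3.1 × d* = 62.0 − 3.1 × (62.0 − 37.8)/8.6 = 62.0 − 75.02/8.6 ≈ 53.277.
Pooling payoff: 0.53 × 62.0 + 0.47 × 37.8 = 50.626.
Difference: 53.277 − 50.626 = 2.651, i.e. 2.7 to one decimal place.
The high-fitness type prefers to separate.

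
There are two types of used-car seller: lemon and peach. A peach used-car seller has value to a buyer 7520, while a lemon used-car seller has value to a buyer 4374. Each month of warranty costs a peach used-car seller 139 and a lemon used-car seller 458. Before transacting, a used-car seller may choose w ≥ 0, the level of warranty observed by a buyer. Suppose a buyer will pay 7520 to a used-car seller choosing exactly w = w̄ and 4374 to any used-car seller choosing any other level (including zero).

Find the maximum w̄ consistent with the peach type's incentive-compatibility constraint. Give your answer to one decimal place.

22.6

Choosing w̄ yields the peach type 7520 − 139·w̄; choosing zero yields 4374.
The peach type is indifferent at 7520 − 139·w̄ = 4374, i.e. w̄ = (7520 − 4374) / 139 ≈ 22.6.
For any w̄ above 22.6 the peach type would rather pool at zero, so separation collapses.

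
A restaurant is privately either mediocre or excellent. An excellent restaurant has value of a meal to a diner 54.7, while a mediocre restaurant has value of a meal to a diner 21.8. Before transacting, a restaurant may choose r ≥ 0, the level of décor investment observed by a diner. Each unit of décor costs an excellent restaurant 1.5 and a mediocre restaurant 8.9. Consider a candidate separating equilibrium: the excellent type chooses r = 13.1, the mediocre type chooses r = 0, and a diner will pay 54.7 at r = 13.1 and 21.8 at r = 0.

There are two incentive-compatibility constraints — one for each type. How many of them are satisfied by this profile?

2

Excellent type: signal → 54.7 − 1.5 × 13.1 = 35.05; deviate to 0 → 21.8. IC holds (35.05 ≥ 21.8).
Mediocre type: stay at 0 → 21.8; mimic → 54.7 − 8.9 × 13.1 = -61.89. IC holds (21.8 ≥ -61.89).
2 of 2 constraints hold, so this is a separating equilibrium.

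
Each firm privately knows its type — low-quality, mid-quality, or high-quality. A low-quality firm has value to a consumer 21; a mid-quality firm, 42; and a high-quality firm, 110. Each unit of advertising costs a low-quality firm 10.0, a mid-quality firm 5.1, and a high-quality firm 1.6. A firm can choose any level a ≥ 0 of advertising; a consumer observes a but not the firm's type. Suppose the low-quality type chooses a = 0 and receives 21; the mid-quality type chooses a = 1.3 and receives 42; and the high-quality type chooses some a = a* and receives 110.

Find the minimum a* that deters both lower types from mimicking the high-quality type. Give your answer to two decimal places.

14.63

Low-quality type (on-path payoff 21) won't mimic when 21 ≥ 110 − 10.0·a*, i.e. a* ≥ 8.90.
Mid-quality type (on-path payoff 42 − 5.1×1.3 = 35.37) won't mimic when 35.37 ≥ 110 − 5.1·a*, i.e. a* ≥ 14.63.
Both must hold, so a* = max(8.90, 14.63) = 14.63. The mid-quality type's constraint binds.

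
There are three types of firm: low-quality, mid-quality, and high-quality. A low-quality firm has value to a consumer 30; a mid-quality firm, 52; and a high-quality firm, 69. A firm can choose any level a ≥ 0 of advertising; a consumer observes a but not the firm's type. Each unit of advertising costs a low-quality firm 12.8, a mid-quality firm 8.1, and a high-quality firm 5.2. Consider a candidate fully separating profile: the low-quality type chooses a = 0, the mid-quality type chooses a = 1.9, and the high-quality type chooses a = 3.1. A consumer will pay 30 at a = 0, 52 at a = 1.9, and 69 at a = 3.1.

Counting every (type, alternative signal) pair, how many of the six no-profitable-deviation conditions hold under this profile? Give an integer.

Mid-quality (own payoff 52 − 8.1×1.9 = 36.61): to a=0 gives 30 → no gain ✓; to a=3.1 gives 69 − 8.1×3.1 = 43.89 → profitable ✗.
Low-quality (own payoff 30): to a=1.9 gives 52 − 12.8×1.9 = 27.68 → no gain ✓; to a=3.1 gives 69 − 12.8×3.1 = 29.32 → no gain ✓.
High-quality (own payoff 69 − 5.2×3.1 = 52.88): to a=0 gives 30 → no gain ✓; to a=1.9 gives 52 − 5.2×1.9 = 42.12 → no gain ✓.
5 of the 6 constraints hold; not an equilibrium.

5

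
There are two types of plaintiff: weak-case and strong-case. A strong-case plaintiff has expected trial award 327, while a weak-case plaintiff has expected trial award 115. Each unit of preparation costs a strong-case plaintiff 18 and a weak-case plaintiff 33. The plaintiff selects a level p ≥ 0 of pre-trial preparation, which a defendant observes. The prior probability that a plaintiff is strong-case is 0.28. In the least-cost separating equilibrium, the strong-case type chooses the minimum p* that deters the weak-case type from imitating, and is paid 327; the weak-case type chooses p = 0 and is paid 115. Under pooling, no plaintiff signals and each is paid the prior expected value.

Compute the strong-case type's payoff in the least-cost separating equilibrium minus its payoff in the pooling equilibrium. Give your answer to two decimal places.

Least-cost separating signal: p* solves 115 = 327 − 33·p*, so p* = (327 − 115)/33 ≈ 6.4242.
Strong-case type's separating payoff: 327 − 18 × p* = 327 − 18 × (327 − 115)/33 = 327 − 3816/33 ≈ 211.3636.
Pooling payoff: 0.28 × 327 + 0.72 × 115 = 174.36.
Difference: 211.3636 − 174.36 = 37.0036, i.e. 37.00 to two decimal places.
The strong-case type prefers to separate.

37.00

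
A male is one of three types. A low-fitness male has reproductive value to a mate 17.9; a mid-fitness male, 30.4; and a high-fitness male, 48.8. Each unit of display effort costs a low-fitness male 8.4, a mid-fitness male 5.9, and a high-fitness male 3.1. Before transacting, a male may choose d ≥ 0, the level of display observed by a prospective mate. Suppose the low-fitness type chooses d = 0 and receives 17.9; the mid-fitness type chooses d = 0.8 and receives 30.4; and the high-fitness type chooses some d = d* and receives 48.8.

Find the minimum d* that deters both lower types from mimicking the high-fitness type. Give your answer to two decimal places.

3.92

Low-fitness type (on-path payoff 17.9) won't mimic when 17.9 ≥ 48.8 − 8.4·d*, i.e. d* ≥ 3.68.
Mid-fitness type (on-path payoff 30.4 − 5.9×0.8 = 25.68) won't mimic when 25.68 ≥ 48.8 − 5.9·d*, i.e. d* ≥ 3.92.
Both must hold, so d* = max(3.68, 3.92) = 3.92. The mid-fitness type's constraint binds.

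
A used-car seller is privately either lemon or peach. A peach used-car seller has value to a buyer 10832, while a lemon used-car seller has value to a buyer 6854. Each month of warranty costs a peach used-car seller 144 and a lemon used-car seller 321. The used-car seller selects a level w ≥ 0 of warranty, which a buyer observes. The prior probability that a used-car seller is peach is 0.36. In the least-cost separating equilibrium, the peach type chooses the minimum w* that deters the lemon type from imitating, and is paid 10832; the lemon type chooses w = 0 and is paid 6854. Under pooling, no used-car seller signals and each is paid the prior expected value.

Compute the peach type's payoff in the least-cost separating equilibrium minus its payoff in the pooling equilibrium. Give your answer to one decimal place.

761.4

Least-cost separating signal: w* solves 6854 = 10832 − 321·w*, so w* = (10832 − 6854)/321 ≈ 12.3925.
Peach type's separating payoff: 10832 − 144 × w* = 10832 − 144 × (10832 − 6854)/321 = 10832 − 572832/321 ≈ 9047.477.
Pooling payoff: 0.36 × 10832 + 0.64 × 6854 = 8286.08.
Difference: 9047.477 − 8286.08 = 761.397, i.e. 761.4 to one decimal place.
The peach type prefers to separate.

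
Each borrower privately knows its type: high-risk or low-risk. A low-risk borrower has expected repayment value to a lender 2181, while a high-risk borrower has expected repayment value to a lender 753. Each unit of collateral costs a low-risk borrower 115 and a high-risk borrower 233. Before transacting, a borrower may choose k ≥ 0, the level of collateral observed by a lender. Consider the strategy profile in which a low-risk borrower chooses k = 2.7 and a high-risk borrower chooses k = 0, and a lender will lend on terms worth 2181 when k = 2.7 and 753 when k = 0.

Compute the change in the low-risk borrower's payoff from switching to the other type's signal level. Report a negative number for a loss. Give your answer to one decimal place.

Playing k = 2.7 the low-risk borrower receives 2181 − 115 × 2.7 = 1870.5.
Deviating to k = 0 yields 753 instead.
Gain from deviating: 753 − 1870.5 = -1117.5.
The gain is negative, so the low-risk type's incentive-compatibility constraint is satisfied.

-1117.5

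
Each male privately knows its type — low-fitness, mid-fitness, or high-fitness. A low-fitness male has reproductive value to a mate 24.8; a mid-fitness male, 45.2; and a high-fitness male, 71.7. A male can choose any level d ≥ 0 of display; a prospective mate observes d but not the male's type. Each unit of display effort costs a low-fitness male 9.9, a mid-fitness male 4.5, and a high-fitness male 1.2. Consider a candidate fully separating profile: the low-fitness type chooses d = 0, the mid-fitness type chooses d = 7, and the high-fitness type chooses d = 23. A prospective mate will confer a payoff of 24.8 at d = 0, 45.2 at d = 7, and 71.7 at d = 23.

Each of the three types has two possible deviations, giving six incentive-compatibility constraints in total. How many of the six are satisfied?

Mid-fitness (own payoff 45.2 − 4.5×7 = 13.7): to d=0 gives 24.8 → profitable ✗; to d=23 gives 71.7 − 4.5×23 = -31.8 → no gain ✓.
High-fitness (own payoff 71.7 − 1.2×23 = 44.1): to d=0 gives 24.8 → no gain ✓; to d=7 gives 45.2 − 1.2×7 = 36.8 → no gain ✓.
Low-fitness (own payoff 24.8): to d=7 gives 45.2 − 9.9×7 = -24.1 → no gain ✓; to d=23 gives 71.7 − 9.9×23 = -156 → no gain ✓.
5 of the 6 constraints hold; not an equilibrium.

5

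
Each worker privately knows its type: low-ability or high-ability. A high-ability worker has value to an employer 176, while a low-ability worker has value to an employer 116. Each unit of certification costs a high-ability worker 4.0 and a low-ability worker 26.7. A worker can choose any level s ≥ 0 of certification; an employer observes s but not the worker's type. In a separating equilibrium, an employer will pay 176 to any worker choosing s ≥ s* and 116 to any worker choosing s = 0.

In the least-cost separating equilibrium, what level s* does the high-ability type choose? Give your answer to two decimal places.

A low-ability worker choosing s = 0 receives 116.
Imitating at s* instead would pay 176 at cost 26.7·s*, netting 176 − 26.7·s*.
Indifference: 116 = 176 − 26.7·s*, so s* = (176 − 116) / 26.7 ≈ 2.25.
At s* the low-ability type's incentive constraint just binds; the high-ability type strictly prefers s* since its per-unit cost is lower.

2.25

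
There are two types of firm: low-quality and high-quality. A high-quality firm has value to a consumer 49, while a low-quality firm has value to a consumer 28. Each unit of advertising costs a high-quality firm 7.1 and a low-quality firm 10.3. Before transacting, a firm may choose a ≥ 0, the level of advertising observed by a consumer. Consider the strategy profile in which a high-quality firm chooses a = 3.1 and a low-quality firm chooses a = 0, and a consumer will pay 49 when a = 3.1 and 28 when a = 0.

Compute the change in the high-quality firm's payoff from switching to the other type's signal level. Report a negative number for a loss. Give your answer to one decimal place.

Playing a = 3.1 the high-quality firm receives 49 − 7.1 × 3.1 = 26.99.
Deviating to a = 0 yields 28 instead.
Gain from deviating: 28 − 26.99 = 1.01, i.e. 1.0 to one decimal place.
The gain is positive, so the high-quality type's incentive-compatibility constraint is violated — this profile is not a separating equilibrium.

1.0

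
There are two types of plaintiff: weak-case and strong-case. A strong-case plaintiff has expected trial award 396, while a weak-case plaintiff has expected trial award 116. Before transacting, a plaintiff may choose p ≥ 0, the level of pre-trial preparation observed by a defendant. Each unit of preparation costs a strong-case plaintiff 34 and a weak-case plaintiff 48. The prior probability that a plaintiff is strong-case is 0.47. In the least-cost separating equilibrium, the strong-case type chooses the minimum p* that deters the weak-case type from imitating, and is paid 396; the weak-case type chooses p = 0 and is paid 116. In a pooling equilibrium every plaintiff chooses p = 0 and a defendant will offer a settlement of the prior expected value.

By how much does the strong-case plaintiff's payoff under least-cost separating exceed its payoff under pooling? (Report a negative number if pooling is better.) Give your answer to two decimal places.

Least-cost separating signal: p* solves 116 = 396 − 48·p*, so p* = (396 − 116)/48 ≈ 5.8333.
Strong-case type's separating payoff: 396 − 34 × p* = 396 − 34 × (396 − 116)/48 = 396 − 9520/48 ≈ 197.6667.
Pooling payoff: 0.47 × 396 + 0.53 × 116 = 247.6.
Difference: 197.6667 − 247.6 = -49.9333, i.e. -49.93 to two decimal places.
The strong-case type would prefer the pooling outcome.

-49.93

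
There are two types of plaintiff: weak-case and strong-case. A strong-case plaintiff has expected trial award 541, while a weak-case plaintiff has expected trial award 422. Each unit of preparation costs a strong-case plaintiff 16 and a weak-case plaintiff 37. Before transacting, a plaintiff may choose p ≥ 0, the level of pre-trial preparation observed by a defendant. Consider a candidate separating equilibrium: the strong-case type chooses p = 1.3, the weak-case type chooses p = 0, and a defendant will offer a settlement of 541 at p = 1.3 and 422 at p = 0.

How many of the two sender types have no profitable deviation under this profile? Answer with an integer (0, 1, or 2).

1

Weak-case type: stay at 0 → 422; mimic → 541 − 37 × 1.3 = 492.9. IC fails (422 < 492.9).
Strong-case type: signal → 541 − 16 × 1.3 = 520.2; deviate to 0 → 422. IC holds (520.2 ≥ 422).
1 of 2 constraints hold, so this profile is not an equilibrium.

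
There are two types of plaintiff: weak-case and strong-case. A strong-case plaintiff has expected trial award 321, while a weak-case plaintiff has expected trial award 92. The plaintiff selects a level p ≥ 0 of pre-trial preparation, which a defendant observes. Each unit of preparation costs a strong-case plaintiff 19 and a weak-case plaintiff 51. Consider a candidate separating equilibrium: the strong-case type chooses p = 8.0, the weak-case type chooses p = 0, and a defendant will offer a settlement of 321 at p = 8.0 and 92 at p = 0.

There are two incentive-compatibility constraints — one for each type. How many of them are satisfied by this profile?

Weak-case type: stay at 0 → 92; mimic → 321 − 51 × 8.0 = -87. IC holds (92 ≥ -87).
Strong-case type: signal → 321 − 19 × 8.0 = 169; deviate to 0 → 92. IC holds (169 ≥ 92).
2 of 2 constraints hold, so this is a separating equilibrium.

2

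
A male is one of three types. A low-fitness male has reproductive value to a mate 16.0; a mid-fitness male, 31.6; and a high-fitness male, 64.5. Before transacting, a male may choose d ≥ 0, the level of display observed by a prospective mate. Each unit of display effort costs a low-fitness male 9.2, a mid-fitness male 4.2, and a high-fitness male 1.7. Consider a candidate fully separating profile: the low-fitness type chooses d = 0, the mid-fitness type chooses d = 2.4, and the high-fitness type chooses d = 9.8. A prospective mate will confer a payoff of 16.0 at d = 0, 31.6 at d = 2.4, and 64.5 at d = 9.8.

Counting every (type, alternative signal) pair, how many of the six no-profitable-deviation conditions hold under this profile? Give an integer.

5

High-fitness (own payoff 64.5 − 1.7×9.8 = 47.84): to d=0 gives 16.0 → no gain ✓; to d=2.4 gives 31.6 − 1.7×2.4 = 27.52 → no gain ✓.
Mid-fitness (own payoff 31.6 − 4.2×2.4 = 21.52): to d=0 gives 16.0 → no gain ✓; to d=9.8 gives 64.5 − 4.2×9.8 = 23.34 → profitable ✗.
Low-fitness (own payoff 16.0): to d=2.4 gives 31.6 − 9.2×2.4 = 9.52 → no gain ✓; to d=9.8 gives 64.5 − 9.2×9.8 = -25.66 → no gain ✓.
5 of the 6 constraints hold; not an equilibrium.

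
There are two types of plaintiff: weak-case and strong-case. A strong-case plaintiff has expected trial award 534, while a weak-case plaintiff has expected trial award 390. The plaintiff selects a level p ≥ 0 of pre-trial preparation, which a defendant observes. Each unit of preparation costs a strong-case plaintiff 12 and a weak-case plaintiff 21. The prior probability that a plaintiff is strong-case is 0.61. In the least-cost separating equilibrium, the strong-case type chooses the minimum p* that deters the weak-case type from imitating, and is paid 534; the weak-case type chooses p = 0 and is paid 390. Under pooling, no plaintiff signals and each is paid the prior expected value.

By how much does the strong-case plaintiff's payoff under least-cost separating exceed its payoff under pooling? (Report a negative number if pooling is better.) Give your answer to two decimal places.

Least-cost separating signal: p* solves 390 = 534 − 21·p*, so p* = (534 − 390)/21 ≈ 6.8571.
Strong-case type's separating payoff: 534 − 12 × p* = 534 − 12 × (534 − 390)/21 = 534 − 1728/21 ≈ 451.7143.
Pooling payoff: 0.61 × 534 + 0.39 × 390 = 477.84.
Difference: 451.7143 − 477.84 = -26.1257, i.e. -26.13 to two decimal places.
The strong-case type would prefer the pooling outcome.

-26.13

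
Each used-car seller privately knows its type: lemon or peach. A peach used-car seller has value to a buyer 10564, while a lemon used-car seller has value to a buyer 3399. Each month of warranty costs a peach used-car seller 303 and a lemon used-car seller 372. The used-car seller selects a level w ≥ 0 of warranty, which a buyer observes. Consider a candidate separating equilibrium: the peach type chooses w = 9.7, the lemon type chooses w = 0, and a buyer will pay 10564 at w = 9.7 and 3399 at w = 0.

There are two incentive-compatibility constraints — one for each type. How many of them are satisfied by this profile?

1

Lemon type: stay at 0 → 3399; mimic → 10564 − 372 × 9.7 = 6955.6. IC fails (3399 < 6955.6).
Peach type: signal → 10564 − 303 × 9.7 = 7624.9; deviate to 0 → 3399. IC holds (7624.9 ≥ 3399).
1 of 2 constraints hold, so this profile is not an equilibrium.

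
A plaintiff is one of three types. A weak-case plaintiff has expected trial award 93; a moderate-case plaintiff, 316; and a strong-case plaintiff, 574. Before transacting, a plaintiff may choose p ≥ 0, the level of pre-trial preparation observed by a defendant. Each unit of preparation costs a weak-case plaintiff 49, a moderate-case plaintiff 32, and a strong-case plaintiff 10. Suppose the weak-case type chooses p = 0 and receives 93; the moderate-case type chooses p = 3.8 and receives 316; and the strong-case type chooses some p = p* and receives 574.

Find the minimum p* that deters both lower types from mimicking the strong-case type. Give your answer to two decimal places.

11.86

Moderate-case type (on-path payoff 316 − 32×3.8 = 194.4) won't mimic when 194.4 ≥ 574 − 32·p*, i.e. p* ≥ 11.86.
Weak-case type (on-path payoff 93) won't mimic when 93 ≥ 574 − 49·p*, i.e. p* ≥ 9.82.
Both must hold, so p* = max(9.82, 11.86) = 11.86. The moderate-case type's constraint binds.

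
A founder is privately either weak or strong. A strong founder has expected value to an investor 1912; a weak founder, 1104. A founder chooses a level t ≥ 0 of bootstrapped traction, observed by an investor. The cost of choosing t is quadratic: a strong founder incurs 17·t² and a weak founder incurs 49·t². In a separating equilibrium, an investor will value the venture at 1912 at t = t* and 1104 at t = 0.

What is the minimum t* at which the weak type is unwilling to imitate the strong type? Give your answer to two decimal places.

4.06

The weak type at t = 0 receives 1104; imitating at t* yields 1912 − 49·t*².
Indifference: 1104 = 1912 − 49·t*², so t*² = (1912 − 1104) / 49 ≈ 16.4898.
t* = √16.4898 ≈ 4.06.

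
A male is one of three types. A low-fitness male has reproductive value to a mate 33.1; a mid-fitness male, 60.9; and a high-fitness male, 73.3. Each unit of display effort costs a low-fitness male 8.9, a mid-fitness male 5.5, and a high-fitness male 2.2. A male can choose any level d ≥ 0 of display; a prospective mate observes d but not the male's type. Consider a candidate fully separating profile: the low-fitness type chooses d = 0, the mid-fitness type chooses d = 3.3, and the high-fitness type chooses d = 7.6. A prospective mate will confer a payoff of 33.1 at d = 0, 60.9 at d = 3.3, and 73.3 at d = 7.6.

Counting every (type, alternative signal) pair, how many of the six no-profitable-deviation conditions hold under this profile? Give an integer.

6

Mid-fitness (own payoff 60.9 − 5.5×3.3 = 42.75): to d=0 gives 33.1 → no gain ✓; to d=7.6 gives 73.3 − 5.5×7.6 = 31.5 → no gain ✓.
High-fitness (own payoff 73.3 − 2.2×7.6 = 56.58): to d=0 gives 33.1 → no gain ✓; to d=3.3 gives 60.9 − 2.2×3.3 = 53.64 → no gain ✓.
Low-fitness (own payoff 33.1): to d=3.3 gives 60.9 − 8.9×3.3 = 31.53 → no gain ✓; to d=7.6 gives 73.3 − 8.9×7.6 = 5.66 → no gain ✓.
6 of the 6 constraints hold; this profile is a separating equilibrium.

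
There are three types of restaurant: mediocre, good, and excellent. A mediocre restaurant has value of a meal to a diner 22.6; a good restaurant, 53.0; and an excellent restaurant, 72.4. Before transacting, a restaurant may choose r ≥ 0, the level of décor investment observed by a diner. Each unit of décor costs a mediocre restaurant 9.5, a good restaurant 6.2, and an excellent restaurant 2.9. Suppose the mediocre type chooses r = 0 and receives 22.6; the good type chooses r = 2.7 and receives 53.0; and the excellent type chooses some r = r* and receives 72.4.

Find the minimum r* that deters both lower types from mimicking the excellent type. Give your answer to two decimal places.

Good type (on-path payoff 53.0 − 6.2×2.7 = 36.26) won't mimic when 36.26 ≥ 72.4 − 6.2·r*, i.e. r* ≥ 5.83.
Mediocre type (on-path payoff 22.6) won't mimic when 22.6 ≥ 72.4 − 9.5·r*, i.e. r* ≥ 5.24.
Both must hold, so r* = max(5.24, 5.83) = 5.83. The good type's constraint binds.

5.83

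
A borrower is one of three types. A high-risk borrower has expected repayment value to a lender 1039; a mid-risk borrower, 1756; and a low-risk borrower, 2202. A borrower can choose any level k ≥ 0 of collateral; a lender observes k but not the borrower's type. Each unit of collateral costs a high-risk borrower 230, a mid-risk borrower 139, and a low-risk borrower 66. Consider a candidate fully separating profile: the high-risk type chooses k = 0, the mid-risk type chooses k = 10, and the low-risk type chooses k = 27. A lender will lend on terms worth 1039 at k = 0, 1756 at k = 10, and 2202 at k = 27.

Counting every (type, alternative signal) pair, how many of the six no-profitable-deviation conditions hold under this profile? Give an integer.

3

Mid-risk (own payoff 1756 − 139×10 = 366): to k=0 gives 1039 → profitable ✗; to k=27 gives 2202 − 139×27 = -1551 → no gain ✓.
High-risk (own payoff 1039): to k=10 gives 1756 − 230×10 = -544 → no gain ✓; to k=27 gives 2202 − 230×27 = -4008 → no gain ✓.
Low-risk (own payoff 2202 − 66×27 = 420): to k=0 gives 1039 → profitable ✗; to k=10 gives 1756 − 66×10 = 1096 → profitable ✗.
3 of the 6 constraints hold; not an equilibrium.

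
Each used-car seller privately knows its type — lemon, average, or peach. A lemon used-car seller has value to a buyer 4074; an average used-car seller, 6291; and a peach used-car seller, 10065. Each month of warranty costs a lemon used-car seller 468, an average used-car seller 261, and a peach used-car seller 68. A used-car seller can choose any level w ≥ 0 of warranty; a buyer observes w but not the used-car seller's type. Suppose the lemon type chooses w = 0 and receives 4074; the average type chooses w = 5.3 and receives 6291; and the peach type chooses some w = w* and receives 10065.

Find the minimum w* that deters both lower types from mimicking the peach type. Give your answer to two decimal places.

Average type (on-path payoff 6291 − 261×5.3 = 4907.7) won't mimic when 4907.7 ≥ 10065 − 261·w*, i.e. w* ≥ 19.76.
Lemon type (on-path payoff 4074) won't mimic when 4074 ≥ 10065 − 468·w*, i.e. w* ≥ 12.80.
Both must hold, so w* = max(12.80, 19.76) = 19.76. The average type's constraint binds.

19.76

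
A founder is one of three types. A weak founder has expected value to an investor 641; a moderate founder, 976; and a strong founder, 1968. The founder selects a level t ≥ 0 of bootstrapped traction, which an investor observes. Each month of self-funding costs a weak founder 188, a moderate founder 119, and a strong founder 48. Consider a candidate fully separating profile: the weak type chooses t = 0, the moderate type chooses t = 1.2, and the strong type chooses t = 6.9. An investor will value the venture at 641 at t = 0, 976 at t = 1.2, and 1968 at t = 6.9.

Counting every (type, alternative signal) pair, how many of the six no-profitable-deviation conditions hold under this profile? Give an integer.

Strong (own payoff 1968 − 48×6.9 = 1636.8): to t=0 gives 641 → no gain ✓; to t=1.2 gives 976 − 48×1.2 = 918.4 → no gain ✓.
Moderate (own payoff 976 − 119×1.2 = 833.2): to t=0 gives 641 → no gain ✓; to t=6.9 gives 1968 − 119×6.9 = 1146.9 → profitable ✗.
Weak (own payoff 641): to t=1.2 gives 976 − 188×1.2 = 750.4 → profitable ✗; to t=6.9 gives 1968 − 188×6.9 = 670.8 → profitable ✗.
3 of the 6 constraints hold; not an equilibrium.

3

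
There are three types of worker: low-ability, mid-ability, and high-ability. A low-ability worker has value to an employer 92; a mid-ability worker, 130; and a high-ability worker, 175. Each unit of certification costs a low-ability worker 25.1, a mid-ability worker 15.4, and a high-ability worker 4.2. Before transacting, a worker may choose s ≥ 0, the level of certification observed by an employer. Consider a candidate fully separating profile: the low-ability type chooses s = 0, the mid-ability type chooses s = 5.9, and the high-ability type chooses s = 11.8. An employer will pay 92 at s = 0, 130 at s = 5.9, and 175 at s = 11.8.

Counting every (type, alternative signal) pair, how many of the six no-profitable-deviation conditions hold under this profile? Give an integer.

High-ability (own payoff 175 − 4.2×11.8 = 125.44): to s=0 gives 92 → no gain ✓; to s=5.9 gives 130 − 4.2×5.9 = 105.22 → no gain ✓.
Low-ability (own payoff 92): to s=5.9 gives 130 − 25.1×5.9 = -18.09 → no gain ✓; to s=11.8 gives 175 − 25.1×11.8 = -121.18 → no gain ✓.
Mid-ability (own payoff 130 − 15.4×5.9 = 39.14): to s=0 gives 92 → profitable ✗; to s=11.8 gives 175 − 15.4×11.8 = -6.72 → no gain ✓.
5 of the 6 constraints hold; not an equilibrium.

5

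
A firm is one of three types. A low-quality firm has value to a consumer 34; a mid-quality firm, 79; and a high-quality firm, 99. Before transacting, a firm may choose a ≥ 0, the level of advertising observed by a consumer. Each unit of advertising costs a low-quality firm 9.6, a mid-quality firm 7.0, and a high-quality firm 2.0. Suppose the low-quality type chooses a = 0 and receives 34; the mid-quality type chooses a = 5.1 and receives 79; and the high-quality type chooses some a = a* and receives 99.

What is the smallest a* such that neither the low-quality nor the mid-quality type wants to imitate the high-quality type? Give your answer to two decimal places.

Mid-quality type (on-path payoff 79 − 7.0×5.1 = 43.3) won't mimic when 43.3 ≥ 99 − 7.0·a*, i.e. a* ≥ 7.96.
Low-quality type (on-path payoff 34) won't mimic when 34 ≥ 99 − 9.6·a*, i.e. a* ≥ 6.77.
Both must hold, so a* = max(6.77, 7.96) = 7.96. The mid-quality type's constraint binds.

7.96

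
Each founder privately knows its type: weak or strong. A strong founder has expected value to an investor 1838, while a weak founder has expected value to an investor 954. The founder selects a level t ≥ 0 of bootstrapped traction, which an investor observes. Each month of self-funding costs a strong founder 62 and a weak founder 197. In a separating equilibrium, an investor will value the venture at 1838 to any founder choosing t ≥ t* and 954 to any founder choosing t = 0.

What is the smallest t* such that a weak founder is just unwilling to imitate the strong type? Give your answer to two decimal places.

A weak founder choosing t = 0 receives 954.
Imitating at t* instead would pay 1838 at cost 197·t*, netting 1838 − 197·t*.
Indifference: 954 = 1838 − 197·t*, so t* = (1838 − 954) / 197 ≈ 4.49.
At t* the weak type's incentive constraint just binds; the strong type strictly prefers t* since its per-unit cost is lower.

4.49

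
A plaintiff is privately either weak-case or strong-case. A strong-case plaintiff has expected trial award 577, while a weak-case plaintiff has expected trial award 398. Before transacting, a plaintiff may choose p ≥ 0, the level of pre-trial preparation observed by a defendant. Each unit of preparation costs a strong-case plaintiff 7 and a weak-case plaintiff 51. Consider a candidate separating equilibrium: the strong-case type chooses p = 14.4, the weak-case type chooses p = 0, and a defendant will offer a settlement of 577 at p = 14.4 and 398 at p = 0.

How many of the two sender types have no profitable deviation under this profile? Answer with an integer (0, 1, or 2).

Strong-case type: signal → 577 − 7 × 14.4 = 476.2; deviate to 0 → 398. IC holds (476.2 ≥ 398).
Weak-case type: stay at 0 → 398; mimic → 577 − 51 × 14.4 = -157.4. IC holds (398 ≥ -157.4).
2 of 2 constraints hold, so this is a separating equilibrium.

2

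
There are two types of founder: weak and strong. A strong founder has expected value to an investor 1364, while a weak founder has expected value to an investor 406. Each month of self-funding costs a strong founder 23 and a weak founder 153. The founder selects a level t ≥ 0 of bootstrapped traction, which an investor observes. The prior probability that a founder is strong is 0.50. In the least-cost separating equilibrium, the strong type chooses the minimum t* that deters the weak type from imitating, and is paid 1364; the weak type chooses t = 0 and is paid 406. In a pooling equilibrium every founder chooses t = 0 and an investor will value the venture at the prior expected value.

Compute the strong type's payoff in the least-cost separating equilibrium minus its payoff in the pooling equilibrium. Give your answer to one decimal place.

335.0

Least-cost separating signal: t* solves 406 = 1364 − 153·t*, so t* = (1364 − 406)/153 ≈ 6.2614.
Strong type's separating payoff: 1364 − 23 × t* = 1364 − 23 × (1364 − 406)/153 = 1364 − 22034/153 ≈ 1219.987.
Pooling payoff: 0.50 × 1364 + 0.50 × 406 = 885.
Difference: 1219.987 − 885 = 334.987, i.e. 335.0 to one decimal place.
The strong type prefers to separate.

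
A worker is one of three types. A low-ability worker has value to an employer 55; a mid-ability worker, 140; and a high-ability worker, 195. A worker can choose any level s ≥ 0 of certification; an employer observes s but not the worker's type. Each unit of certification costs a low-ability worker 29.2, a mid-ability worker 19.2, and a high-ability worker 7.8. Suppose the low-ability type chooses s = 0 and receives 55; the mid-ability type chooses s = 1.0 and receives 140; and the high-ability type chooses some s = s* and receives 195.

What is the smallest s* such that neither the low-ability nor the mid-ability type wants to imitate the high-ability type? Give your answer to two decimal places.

4.79

Mid-ability type (on-path payoff 140 − 19.2×1.0 = 120.8) won't mimic when 120.8 ≥ 195 − 19.2·s*, i.e. s* ≥ 3.86.
Low-ability type (on-path payoff 55) won't mimic when 55 ≥ 195 − 29.2·s*, i.e. s* ≥ 4.79.
Both must hold, so s* = max(4.79, 3.86) = 4.79. The low-ability type's constraint binds.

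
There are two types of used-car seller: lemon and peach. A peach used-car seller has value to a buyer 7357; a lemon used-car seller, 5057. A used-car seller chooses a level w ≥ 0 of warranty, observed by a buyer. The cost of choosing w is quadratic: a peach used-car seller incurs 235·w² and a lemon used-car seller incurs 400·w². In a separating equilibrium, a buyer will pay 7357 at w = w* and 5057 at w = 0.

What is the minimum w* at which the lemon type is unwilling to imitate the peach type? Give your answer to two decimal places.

2.40

The lemon type at w = 0 receives 5057; imitating at w* yields 7357 − 400·w*².
Indifference: 5057 = 7357 − 400·w*², so w*² = (7357 − 5057) / 400 = 5.75.
w* = √5.75 ≈ 2.40.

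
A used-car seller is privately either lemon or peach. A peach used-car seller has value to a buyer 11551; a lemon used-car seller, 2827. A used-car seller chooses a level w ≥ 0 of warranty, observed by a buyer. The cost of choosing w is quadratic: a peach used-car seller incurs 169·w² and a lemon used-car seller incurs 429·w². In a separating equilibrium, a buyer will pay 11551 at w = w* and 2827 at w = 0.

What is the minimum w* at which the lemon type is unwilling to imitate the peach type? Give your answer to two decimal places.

4.51

The lemon type at w = 0 receives 2827; imitating at w* yields 11551 − 429·w*².
Indifference: 2827 = 11551 − 429·w*², so w*² = (11551 − 2827) / 429 ≈ 20.3357.
w* = √20.3357 ≈ 4.51.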